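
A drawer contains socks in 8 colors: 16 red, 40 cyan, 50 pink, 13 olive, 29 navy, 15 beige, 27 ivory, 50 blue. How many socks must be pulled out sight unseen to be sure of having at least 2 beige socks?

The worst case draws every non-beige sock first: 16 + 40 + 50 + 13 + 29 + 27 + 50 = 225.
The next 2 draws are then forced to be beige, giving 225 + 2 = 227.

227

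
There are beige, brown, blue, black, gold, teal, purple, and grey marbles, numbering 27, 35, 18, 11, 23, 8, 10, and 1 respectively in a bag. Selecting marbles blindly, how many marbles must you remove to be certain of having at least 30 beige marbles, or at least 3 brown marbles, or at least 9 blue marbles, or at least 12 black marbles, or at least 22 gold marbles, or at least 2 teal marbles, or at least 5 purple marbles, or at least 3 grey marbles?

76

The worst case stops just short of every target: all 27 beige, 2 brown, 8 blue, 11 black, 21 gold, 1 teal, 4 purple, all 1 grey — 27 + 2 + 8 + 11 + 21 + 1 + 4 + 1 = 75 marbles.
One more marble must push some color to its target, so 75 + 1 = 76.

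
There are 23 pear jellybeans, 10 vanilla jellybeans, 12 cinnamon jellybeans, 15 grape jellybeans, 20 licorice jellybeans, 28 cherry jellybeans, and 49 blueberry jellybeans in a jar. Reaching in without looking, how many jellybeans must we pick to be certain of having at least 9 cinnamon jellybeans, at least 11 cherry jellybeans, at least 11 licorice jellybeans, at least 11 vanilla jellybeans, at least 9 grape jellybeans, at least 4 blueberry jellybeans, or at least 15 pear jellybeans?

The worst case stops just short of every target: 14 pear, 10 vanilla, 8 cinnamon, 8 grape, 10 licorice, 10 cherry, 3 blueberry — 14 + 10 + 8 + 8 + 10 + 10 + 3 = 63 jellybeans.
One more jellybean must push some flavor to its target, so 63 + 1 = 64.

64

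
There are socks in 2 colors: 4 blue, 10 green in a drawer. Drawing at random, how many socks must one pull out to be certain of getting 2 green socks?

6

The worst case draws every non-green sock first: 4.
The next 2 draws are then forced to be green, giving 4 + 2 = 6.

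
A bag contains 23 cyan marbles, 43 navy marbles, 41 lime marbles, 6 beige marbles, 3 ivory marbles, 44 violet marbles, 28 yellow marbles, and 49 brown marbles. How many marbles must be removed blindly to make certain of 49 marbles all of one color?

237

In the worst case we take at most 48 of each color, but all 23 cyan, all 43 navy, all 41 lime, all 6 beige, all 3 ivory, all 44 violet, and all 28 yellow (fewer than 48), giving 23 + 43 + 41 + 6 + 3 + 44 + 28 + 48 = 236.
One more marble then forces some color to 49, so 236 + 1 = 237.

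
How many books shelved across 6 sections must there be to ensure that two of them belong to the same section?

There are 6 sections acting as pigeonholes.
With 6 books we could place one in each, avoiding any repeat.
One more forces some class to hold 2, so 6 + 1 = 7.

7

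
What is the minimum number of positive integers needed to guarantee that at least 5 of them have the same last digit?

There are 10 possible last digits acting as pigeonholes.
With 10 × 4 = 40 positive integers we could place exactly 4 in each, with no class reaching 5.
One more forces some class to hold 5, so 40 + 1 = 41.

41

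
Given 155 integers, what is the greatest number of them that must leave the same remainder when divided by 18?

9

The 155 integers fall into 18 residue classes modulo 18.
If each of the 18 residue classes modulo 18 held at most 8, the total would be at most 18 × 8 = 144 < 155, a contradiction.
So at least one holds ⌈155/18⌉ = 9.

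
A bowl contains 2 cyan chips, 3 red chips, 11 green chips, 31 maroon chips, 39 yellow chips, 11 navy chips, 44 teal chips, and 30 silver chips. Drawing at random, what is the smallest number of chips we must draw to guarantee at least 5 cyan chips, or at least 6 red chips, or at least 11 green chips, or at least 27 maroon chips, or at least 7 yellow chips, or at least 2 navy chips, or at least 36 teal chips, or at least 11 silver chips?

The worst case stops just short of every target: all 2 cyan, all 3 red, 10 green, 26 maroon, 6 yellow, 1 navy, 35 teal, 10 silver — 2 + 3 + 10 + 26 + 6 + 1 + 35 + 10 = 93 chips.
One more chip must push some color to its target, so 93 + 1 = 94.

94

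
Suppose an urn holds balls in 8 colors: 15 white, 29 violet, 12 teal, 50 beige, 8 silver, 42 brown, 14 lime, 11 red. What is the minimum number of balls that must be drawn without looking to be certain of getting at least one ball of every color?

174

The hardest color to obtain is silver: we could draw every other ball first — 181 − 8 = 173 balls — without a single silver one.
The next draw must be silver, so 173 + 1 = 174.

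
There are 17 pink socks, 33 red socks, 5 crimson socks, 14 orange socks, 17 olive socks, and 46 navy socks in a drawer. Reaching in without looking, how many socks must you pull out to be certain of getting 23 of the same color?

Treat the 6 colors as pigeonholes.
In the worst case we take at most 22 of each color, but all 17 pink, all 5 crimson, all 14 orange, and all 17 olive (fewer than 22), giving 17 + 22 + 5 + 14 + 17 + 22 = 97.
One more sock then forces some color to 23, so 97 + 1 = 98.

98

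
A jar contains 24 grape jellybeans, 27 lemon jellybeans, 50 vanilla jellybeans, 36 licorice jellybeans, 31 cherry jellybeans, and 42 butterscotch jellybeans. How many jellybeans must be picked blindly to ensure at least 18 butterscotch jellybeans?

186

To avoid butterscotch jellybeans as long as possible, exhaust the other 5 flavors first.
The worst case draws every non-butterscotch jellybean first: 24 + 27 + 50 + 36 + 31 = 168.
The next 18 draws are then forced to be butterscotch, giving 168 + 18 = 186.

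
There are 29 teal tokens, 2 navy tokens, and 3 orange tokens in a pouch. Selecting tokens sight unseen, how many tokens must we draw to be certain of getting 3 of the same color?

7

The worst case takes 2 tokens of each color without reaching 3 of any: 3 × 2 = 6.
The next token must bring some color to 3, so 6 + 1 = 7.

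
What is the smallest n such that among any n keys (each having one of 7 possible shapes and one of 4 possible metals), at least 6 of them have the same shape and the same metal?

141

There are 7 × 4 = 28 (shape, metal) combinations acting as pigeonholes.
With 28 × 5 = 140 keys we could place exactly 5 in each, with no (shape, metal) pair reaching 6.
One more forces some (shape, metal) pair to hold 6, so 140 + 1 = 141.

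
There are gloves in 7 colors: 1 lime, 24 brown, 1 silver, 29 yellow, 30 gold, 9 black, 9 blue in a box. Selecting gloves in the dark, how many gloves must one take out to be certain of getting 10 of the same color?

48

In the worst case we take at most 9 of each color, but all 1 lime and all 1 silver (fewer than 9), giving 1 + 9 + 1 + 9 + 9 + 9 + 9 = 47.
One more glove then forces some color to 10, so 47 + 1 = 48.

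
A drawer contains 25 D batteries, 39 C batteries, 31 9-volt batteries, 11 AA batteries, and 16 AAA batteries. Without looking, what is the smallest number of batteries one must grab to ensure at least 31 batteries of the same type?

In the worst case we take at most 30 of each type, but all 25 D, all 11 AA, and all 16 AAA (fewer than 30), giving 25 + 30 + 30 + 11 + 16 = 112.
One more battery then forces some type to 31, so 112 + 1 = 113.

113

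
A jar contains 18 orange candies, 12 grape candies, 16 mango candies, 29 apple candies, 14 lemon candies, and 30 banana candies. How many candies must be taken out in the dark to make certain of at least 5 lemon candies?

The worst case draws every non-lemon candy first: 18 + 12 + 16 + 29 + 30 = 105.
The next 5 draws are then forced to be lemon, giving 105 + 5 = 110.

110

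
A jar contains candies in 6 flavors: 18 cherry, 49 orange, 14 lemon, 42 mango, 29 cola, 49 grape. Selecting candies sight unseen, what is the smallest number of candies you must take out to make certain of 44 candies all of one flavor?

In the worst case we take at most 43 of each flavor, but all 18 cherry, all 14 lemon, all 42 mango, and all 29 cola (fewer than 43), giving 18 + 43 + 14 + 42 + 29 + 43 = 189.
One more candy then forces some flavor to 44, so 189 + 1 = 190.

190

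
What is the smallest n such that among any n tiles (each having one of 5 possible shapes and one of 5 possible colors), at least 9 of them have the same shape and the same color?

201

There are 5 × 5 = 25 (shape, color) combinations acting as pigeonholes.
With 25 × 8 = 200 tiles we could place exactly 8 in each, with no (shape, color) pair reaching 9.
One more forces some (shape, color) pair to hold 9, so 200 + 1 = 201.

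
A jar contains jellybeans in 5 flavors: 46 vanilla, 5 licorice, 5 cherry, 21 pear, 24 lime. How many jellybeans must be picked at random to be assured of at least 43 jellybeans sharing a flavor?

Treat the 5 flavors as pigeonholes.
In the worst case we take at most 42 of each flavor, but all 5 licorice, all 5 cherry, all 21 pear, and all 24 lime (fewer than 42), giving 42 + 5 + 5 + 21 + 24 = 97.
One more jellybean then forces some flavor to 43, so 97 + 1 = 98.

98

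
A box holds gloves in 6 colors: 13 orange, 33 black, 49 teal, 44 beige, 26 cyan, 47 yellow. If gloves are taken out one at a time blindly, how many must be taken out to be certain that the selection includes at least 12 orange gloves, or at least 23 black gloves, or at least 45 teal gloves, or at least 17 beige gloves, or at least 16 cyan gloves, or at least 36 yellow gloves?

144

Each of the 6 colors has its own threshold; avoid all of them simultaneously.
The worst case stops just short of every target: 11 orange, 22 black, 44 teal, 16 beige, 15 cyan, 35 yellow — 11 + 22 + 44 + 16 + 15 + 35 = 143 gloves.
One more glove must push some color to its target, so 143 + 1 = 144.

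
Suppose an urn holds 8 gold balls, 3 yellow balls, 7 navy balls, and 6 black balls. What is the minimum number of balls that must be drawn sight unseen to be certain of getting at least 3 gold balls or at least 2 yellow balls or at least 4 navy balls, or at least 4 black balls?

The worst case stops just short of every target: 2 gold, 1 yellow, 3 navy, 3 black — 2 + 1 + 3 + 3 = 9 balls.
One more ball must push some color to its target, so 9 + 1 = 10.

10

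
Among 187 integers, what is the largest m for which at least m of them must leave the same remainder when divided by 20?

The 187 integers fall into 20 residue classes modulo 20.
If each of the 20 residue classes modulo 20 held at most 9, the total would be at most 20 × 9 = 180 < 187, a contradiction.
So at least one holds ⌈187/20⌉ = 10.

10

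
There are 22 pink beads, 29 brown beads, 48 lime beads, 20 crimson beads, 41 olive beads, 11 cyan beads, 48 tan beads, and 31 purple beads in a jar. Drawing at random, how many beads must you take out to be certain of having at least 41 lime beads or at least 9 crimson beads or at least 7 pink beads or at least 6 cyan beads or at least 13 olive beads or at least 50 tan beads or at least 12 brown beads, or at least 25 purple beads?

The worst case stops just short of every target: 6 pink, 11 brown, 40 lime, 8 crimson, 12 olive, 5 cyan, all 48 tan, 24 purple — 6 + 11 + 40 + 8 + 12 + 5 + 48 + 24 = 154 beads.
One more bead must push some color to its target, so 154 + 1 = 155.

155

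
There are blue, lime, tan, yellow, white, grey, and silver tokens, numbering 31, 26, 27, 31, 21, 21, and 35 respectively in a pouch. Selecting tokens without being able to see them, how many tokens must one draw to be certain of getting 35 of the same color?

Treat the 7 colors as pigeonholes.
In the worst case we take at most 34 of each color, but all 31 blue, all 26 lime, all 27 tan, all 31 yellow, all 21 white, and all 21 grey (fewer than 34), giving 31 + 26 + 27 + 31 + 21 + 21 + 34 = 191.
One more token then forces some color to 35, so 191 + 1 = 192.

192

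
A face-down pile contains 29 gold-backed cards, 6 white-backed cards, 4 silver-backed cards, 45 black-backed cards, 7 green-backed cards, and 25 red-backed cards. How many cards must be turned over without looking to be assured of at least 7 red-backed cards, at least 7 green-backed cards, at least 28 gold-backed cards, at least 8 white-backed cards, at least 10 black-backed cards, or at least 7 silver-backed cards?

The worst case stops just short of every target: 27 gold-backed, all 6 white-backed, all 4 silver-backed, 9 black-backed, 6 green-backed, 6 red-backed — 27 + 6 + 4 + 9 + 6 + 6 = 58 cards.
One more card must push some back color to its target, so 58 + 1 = 59.

59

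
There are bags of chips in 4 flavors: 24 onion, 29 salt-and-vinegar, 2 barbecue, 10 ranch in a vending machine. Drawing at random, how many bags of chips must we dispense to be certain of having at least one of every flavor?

The hardest flavor to obtain is barbecue: we could draw every other bag of chips first — 65 − 2 = 63 bags of chips — without a single barbecue one.
The next draw must be barbecue, so 63 + 1 = 64.

64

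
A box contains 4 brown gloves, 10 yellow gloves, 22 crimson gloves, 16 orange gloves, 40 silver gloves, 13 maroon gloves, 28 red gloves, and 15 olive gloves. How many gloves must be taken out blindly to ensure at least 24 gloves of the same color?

In the worst case we take at most 23 of each color, but all 4 brown, all 10 yellow, all 22 crimson, all 16 orange, all 13 maroon, and all 15 olive (fewer than 23), giving 4 + 10 + 22 + 16 + 23 + 13 + 23 + 15 = 126.
One more glove then forces some color to 24, so 126 + 1 = 127.

127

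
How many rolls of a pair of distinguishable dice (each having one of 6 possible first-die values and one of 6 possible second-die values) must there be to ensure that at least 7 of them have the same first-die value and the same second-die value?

There are 6 × 6 = 36 (first-die value, second-die value) combinations acting as pigeonholes.
With 36 × 6 = 216 rolls of a pair of distinguishable dice we could place exactly 6 in each, with no (first-die value, second-die value) pair reaching 7.
One more forces some (first-die value, second-die value) pair to hold 7, so 216 + 1 = 217.

217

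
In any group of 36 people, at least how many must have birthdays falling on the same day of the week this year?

6

There are 7 days of the week, which serve as the pigeonholes.
If each of the 7 days of the week held at most 5, the total would be at most 7 × 5 = 35 < 36, a contradiction.
So at least one holds ⌈36/7⌉ = 6.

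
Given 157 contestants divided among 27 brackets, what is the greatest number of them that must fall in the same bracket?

6

The 157 contestants fall into 27 brackets.
If each of the 27 brackets held at most 5, the total would be at most 27 × 5 = 135 < 157, a contradiction.
So at least one holds ⌈157/27⌉ = 6.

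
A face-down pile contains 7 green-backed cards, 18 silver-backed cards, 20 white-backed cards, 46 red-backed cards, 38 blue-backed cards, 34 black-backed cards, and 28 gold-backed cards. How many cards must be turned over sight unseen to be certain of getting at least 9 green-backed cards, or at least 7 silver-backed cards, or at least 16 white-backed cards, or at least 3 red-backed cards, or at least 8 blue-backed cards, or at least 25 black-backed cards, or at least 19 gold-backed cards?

The worst case stops just short of every target: all 7 green-backed, 6 silver-backed, 15 white-backed, 2 red-backed, 7 blue-backed, 24 black-backed, 18 gold-backed — 7 + 6 + 15 + 2 + 7 + 24 + 18 = 79 cards.
One more card must push some back color to its target, so 79 + 1 = 80.

80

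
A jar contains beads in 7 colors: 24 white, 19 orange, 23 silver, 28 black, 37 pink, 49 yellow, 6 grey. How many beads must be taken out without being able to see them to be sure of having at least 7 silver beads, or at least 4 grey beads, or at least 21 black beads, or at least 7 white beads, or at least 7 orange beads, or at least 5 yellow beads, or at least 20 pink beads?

The worst case stops just short of every target: 6 white, 6 orange, 6 silver, 20 black, 19 pink, 4 yellow, 3 grey — 6 + 6 + 6 + 20 + 19 + 4 + 3 = 64 beads.
One more bead must push some color to its target, so 64 + 1 = 65.

65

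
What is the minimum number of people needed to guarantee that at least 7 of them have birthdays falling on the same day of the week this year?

43

There are 7 days of the week acting as pigeonholes.
With 7 × 6 = 42 people we could place exactly 6 in each, with no class reaching 7.
One more forces some class to hold 7, so 42 + 1 = 43.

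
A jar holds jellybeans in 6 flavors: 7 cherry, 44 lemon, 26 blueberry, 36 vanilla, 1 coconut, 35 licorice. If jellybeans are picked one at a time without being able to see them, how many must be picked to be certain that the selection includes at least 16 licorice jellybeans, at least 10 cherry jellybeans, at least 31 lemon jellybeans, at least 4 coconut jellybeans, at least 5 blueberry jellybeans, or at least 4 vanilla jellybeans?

The worst case stops just short of every target: all 7 cherry, 30 lemon, 4 blueberry, 3 vanilla, all 1 coconut, 15 licorice — 7 + 30 + 4 + 3 + 1 + 15 = 60 jellybeans.
One more jellybean must push some flavor to its target, so 60 + 1 = 61.

61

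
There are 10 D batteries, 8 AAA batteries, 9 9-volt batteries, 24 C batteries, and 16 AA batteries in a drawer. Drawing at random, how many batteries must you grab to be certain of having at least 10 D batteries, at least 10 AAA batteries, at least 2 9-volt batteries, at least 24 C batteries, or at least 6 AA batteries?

47

The worst case stops just short of every target: 9 D, all 8 AAA, 1 9-volt, 23 C, 5 AA — 9 + 8 + 1 + 23 + 5 = 46 batteries.
One more battery must push some type to its target, so 46 + 1 = 47.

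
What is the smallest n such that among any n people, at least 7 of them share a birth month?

73

There are 12 months of the year acting as pigeonholes.
With 12 × 6 = 72 people we could place exactly 6 in each, with no class reaching 7.
One more forces some class to hold 7, so 72 + 1 = 73.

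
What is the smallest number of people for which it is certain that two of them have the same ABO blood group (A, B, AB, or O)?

5

There are 4 ABO blood groups acting as pigeonholes.
With 4 people we could place one in each, avoiding any repeat.
One more forces some class to hold 2, so 4 + 1 = 5.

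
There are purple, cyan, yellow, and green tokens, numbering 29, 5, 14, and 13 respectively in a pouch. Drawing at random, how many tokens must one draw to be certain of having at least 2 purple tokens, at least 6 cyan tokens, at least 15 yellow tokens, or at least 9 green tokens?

The worst case stops just short of every target: 1 purple, 5 cyan, 14 yellow, 8 green — 1 + 5 + 14 + 8 = 28 tokens.
One more token must push some color to its target, so 28 + 1 = 29.

29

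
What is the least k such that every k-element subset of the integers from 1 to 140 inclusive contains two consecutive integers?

Partition {1, …, 140} into 70 pairs: {1,2}, {3,4}, …, {139,140}.
Choosing 70 integers — say the 70 even numbers 2, 4, …, 140 — takes one from each pair and avoids the property.
Choosing 71 forces two into the same pair by pigeonhole, and those are consecutive. So 71.

71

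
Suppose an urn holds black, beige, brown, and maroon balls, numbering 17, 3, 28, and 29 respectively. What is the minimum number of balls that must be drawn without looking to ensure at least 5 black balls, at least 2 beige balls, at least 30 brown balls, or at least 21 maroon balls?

54

The worst case stops just short of every target: 4 black, 1 beige, all 28 brown, 20 maroon — 4 + 1 + 28 + 20 = 53 balls.
One more ball must push some color to its target, so 53 + 1 = 54.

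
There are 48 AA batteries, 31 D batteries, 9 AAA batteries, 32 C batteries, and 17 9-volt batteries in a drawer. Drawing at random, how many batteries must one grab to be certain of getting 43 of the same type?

132

In the worst case we take at most 42 of each type, but all 31 D, all 9 AAA, all 32 C, and all 17 9-volt (fewer than 42), giving 42 + 31 + 9 + 32 + 17 = 131.
One more battery then forces some type to 43, so 131 + 1 = 132.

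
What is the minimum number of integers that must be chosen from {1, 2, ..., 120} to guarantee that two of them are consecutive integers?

Partition {1, …, 120} into 60 pairs: {1,2}, {3,4}, …, {119,120}.
Choosing 60 integers — say the 60 even numbers 2, 4, …, 120 — takes one from each pair and avoids the property.
Choosing 61 forces two into the same pair by pigeonhole, and those are consecutive. So 61.

61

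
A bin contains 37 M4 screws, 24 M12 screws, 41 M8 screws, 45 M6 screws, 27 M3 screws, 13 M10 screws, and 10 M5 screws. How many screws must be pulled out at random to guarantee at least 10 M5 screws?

The worst case draws every non-M5 screw first: 37 + 24 + 41 + 45 + 27 + 13 = 187.
The next 10 draws are then forced to be M5, giving 187 + 10 = 197.

197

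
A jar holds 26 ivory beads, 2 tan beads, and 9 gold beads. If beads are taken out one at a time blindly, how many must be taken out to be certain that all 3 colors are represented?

The hardest color to obtain is tan: we could draw every other bead first — 37 − 2 = 35 beads — without a single tan one.
The next draw must be tan, so 35 + 1 = 36.

36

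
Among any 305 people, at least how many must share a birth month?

26

There are 12 months of the year, which serve as the pigeonholes.
If each of the 12 months of the year held at most 25, the total would be at most 12 × 25 = 300 < 305, a contradiction.
So at least one holds ⌈305/12⌉ = 26.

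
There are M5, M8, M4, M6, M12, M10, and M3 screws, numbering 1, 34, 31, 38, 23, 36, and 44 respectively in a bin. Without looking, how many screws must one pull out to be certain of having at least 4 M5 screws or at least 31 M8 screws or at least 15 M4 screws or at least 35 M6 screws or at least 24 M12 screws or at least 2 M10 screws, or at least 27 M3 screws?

130

Each of the 7 sizes has its own threshold; avoid all of them simultaneously.
The worst case stops just short of every target: all 1 M5, 30 M8, 14 M4, 34 M6, 23 M12, 1 M10, 26 M3 — 1 + 30 + 14 + 34 + 23 + 1 + 26 = 129 screws.
One more screw must push some size to its target, so 129 + 1 = 130.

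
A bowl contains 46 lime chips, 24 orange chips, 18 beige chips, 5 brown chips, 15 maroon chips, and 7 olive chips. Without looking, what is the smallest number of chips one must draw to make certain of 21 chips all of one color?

Treat the 6 colors as pigeonholes.
In the worst case we take at most 20 of each color, but all 18 beige, all 5 brown, all 15 maroon, and all 7 olive (fewer than 20), giving 20 + 20 + 18 + 5 + 15 + 7 = 85.
One more chip then forces some color to 21, so 85 + 1 = 86.

86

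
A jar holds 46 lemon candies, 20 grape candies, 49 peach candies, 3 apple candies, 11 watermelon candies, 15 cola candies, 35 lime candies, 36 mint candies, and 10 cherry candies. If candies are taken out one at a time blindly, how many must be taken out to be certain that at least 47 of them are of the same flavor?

223

Treat the 9 flavors as pigeonholes.
In the worst case we take at most 46 of each flavor, but all 20 grape, all 3 apple, all 11 watermelon, all 15 cola, all 35 lime, all 36 mint, and all 10 cherry (fewer than 46), giving 46 + 20 + 46 + 3 + 11 + 15 + 35 + 36 + 10 = 222.
One more candy then forces some flavor to 47, so 222 + 1 = 223.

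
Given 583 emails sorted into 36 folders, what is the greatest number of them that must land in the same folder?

17

If each of the 36 folders held at most 16, the total would be at most 36 × 16 = 576 < 583, a contradiction.
So at least one holds ⌈583/36⌉ = 17.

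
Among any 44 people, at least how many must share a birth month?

There are 12 months of the year, which serve as the pigeonholes.
If each of the 12 months of the year held at most 3, the total would be at most 12 × 3 = 36 < 44, a contradiction.
So at least one holds ⌈44/12⌉ = 4.

4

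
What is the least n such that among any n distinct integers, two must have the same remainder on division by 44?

Two integers differ by a multiple of 44 exactly when they share a remainder mod 44.
There are 44 residue classes mod 44, so 44 integers can all lie in distinct classes.
One more integer must repeat a residue, giving a difference divisible by 44. So n = 44 + 1 = 45.

45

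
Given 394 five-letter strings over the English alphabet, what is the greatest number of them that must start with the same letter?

There are 26 possible first letters, which serve as the pigeonholes.
If each of the 26 possible first letters held at most 15, the total would be at most 26 × 15 = 390 < 394, a contradiction.
So at least one holds ⌈394/26⌉ = 16.

16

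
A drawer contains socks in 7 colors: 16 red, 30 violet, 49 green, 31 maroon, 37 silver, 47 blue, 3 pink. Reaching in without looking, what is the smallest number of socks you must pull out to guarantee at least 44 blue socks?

The worst case draws every non-blue sock first: 16 + 30 + 49 + 31 + 37 + 3 = 166.
The next 44 draws are then forced to be blue, giving 166 + 44 = 210.

210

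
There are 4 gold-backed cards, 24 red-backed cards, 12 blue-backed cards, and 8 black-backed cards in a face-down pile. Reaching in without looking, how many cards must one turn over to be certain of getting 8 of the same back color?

In the worst case we take at most 7 of each back color, but all 4 gold-backed (fewer than 7), giving 4 + 7 + 7 + 7 = 25.
One more card then forces some back color to 8, so 25 + 1 = 26.

26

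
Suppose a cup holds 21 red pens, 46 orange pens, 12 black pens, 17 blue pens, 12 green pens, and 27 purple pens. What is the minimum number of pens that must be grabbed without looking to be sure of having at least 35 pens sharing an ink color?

In the worst case we take at most 34 of each ink color, but all 21 red, all 12 black, all 17 blue, all 12 green, and all 27 purple (fewer than 34), giving 21 + 34 + 12 + 17 + 12 + 27 = 123.
One more pen then forces some ink color to 35, so 123 + 1 = 124.

124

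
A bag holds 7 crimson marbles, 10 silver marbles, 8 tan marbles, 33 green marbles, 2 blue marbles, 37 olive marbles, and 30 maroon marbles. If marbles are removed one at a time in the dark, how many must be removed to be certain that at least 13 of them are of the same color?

64

Treat the 7 colors as pigeonholes.
In the worst case we take at most 12 of each color, but all 7 crimson, all 10 silver, all 8 tan, and all 2 blue (fewer than 12), giving 7 + 10 + 8 + 12 + 2 + 12 + 12 = 63.
One more marble then forces some color to 13, so 63 + 1 = 64.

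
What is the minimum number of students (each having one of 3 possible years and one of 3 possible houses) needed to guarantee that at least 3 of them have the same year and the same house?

There are 3 × 3 = 9 (year, house) combinations acting as pigeonholes.
With 9 × 2 = 18 students we could place exactly 2 in each, with no (year, house) pair reaching 3.
One more forces some (year, house) pair to hold 3, so 18 + 1 = 19.

19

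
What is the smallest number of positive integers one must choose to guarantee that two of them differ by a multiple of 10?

11

Two integers differ by a multiple of 10 exactly when they share a remainder mod 10.
There are 10 residue classes mod 10, so 10 integers can all lie in distinct classes.
One more integer must repeat a residue, giving a difference divisible by 10. So n = 10 + 1 = 11.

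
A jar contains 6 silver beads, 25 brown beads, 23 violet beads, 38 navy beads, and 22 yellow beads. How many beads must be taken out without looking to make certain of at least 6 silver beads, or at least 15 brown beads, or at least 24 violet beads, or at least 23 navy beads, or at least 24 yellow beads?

87

The worst case stops just short of every target: 5 silver, 14 brown, 23 violet, 22 navy, all 22 yellow — 5 + 14 + 23 + 22 + 22 = 86 beads.
One more bead must push some color to its target, so 86 + 1 = 87.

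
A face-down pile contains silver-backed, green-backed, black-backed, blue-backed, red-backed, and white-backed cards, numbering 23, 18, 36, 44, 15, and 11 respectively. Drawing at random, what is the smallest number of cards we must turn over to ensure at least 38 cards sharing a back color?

Treat the 6 back colors as pigeonholes.
In the worst case we take at most 37 of each back color, but all 23 silver-backed, all 18 green-backed, all 36 black-backed, all 15 red-backed, and all 11 white-backed (fewer than 37), giving 23 + 18 + 36 + 37 + 15 + 11 = 140.
One more card then forces some back color to 38, so 140 + 1 = 141.

141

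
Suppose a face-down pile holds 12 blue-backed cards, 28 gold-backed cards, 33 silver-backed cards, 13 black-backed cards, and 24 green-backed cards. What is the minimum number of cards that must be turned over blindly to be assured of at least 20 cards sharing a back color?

83

Treat the 5 back colors as pigeonholes.
In the worst case we take at most 19 of each back color, but all 12 blue-backed and all 13 black-backed (fewer than 19), giving 12 + 19 + 19 + 13 + 19 = 82.
One more card then forces some back color to 20, so 82 + 1 = 83.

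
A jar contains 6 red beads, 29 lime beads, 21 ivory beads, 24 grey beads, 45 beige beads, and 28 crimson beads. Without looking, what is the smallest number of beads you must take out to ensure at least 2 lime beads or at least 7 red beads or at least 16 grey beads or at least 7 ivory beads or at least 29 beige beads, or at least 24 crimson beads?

The worst case stops just short of every target: 6 red, 1 lime, 6 ivory, 15 grey, 28 beige, 23 crimson — 6 + 1 + 6 + 15 + 28 + 23 = 79 beads.
One more bead must push some color to its target, so 79 + 1 = 80.

80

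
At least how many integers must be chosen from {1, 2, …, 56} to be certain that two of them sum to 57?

Partition {1, …, 56} into 28 pairs: {1,56}, {2,55}, …, {28,29}.
Choosing 28 integers — say the integers 1 through 28 — takes one from each pair and avoids the property.
Choosing 29 forces two into the same pair by pigeonhole, and those sum to 57. So 29.

29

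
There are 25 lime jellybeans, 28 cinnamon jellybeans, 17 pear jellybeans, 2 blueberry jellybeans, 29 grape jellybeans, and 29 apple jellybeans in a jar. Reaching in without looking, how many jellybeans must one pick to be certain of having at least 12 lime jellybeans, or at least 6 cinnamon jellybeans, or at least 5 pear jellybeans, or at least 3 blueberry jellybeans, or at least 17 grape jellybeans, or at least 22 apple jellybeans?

60

The worst case stops just short of every target: 11 lime, 5 cinnamon, 4 pear, 2 blueberry, 16 grape, 21 apple — 11 + 5 + 4 + 2 + 16 + 21 = 59 jellybeans.
One more jellybean must push some flavor to its target, so 59 + 1 = 60.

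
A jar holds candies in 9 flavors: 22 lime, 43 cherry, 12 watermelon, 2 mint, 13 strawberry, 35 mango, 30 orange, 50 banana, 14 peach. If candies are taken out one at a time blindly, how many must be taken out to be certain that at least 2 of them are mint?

The worst case draws every non-mint candy first: 22 + 43 + 12 + 13 + 35 + 30 + 50 + 14 = 219.
The next 2 draws are then forced to be mint, giving 219 + 2 = 221.

221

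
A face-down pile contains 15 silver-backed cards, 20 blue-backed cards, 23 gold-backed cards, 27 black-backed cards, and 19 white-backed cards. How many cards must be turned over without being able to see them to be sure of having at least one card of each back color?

90

The hardest back color to obtain is silver-backed: we could draw every other card first — 104 − 15 = 89 cards — without a single silver-backed one.
The next draw must be silver-backed, so 89 + 1 = 90.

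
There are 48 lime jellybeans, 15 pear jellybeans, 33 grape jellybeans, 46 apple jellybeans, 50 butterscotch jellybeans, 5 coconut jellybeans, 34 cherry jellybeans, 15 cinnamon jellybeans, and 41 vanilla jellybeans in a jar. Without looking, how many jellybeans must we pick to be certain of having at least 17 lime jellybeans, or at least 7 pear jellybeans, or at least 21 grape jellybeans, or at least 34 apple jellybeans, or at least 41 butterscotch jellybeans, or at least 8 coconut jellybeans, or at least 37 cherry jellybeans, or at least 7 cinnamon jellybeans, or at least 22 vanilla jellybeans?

The worst case stops just short of every target: 16 lime, 6 pear, 20 grape, 33 apple, 40 butterscotch, all 5 coconut, all 34 cherry, 6 cinnamon, 21 vanilla — 16 + 6 + 20 + 33 + 40 + 5 + 34 + 6 + 21 = 181 jellybeans.
One more jellybean must push some flavor to its target, so 181 + 1 = 182.

182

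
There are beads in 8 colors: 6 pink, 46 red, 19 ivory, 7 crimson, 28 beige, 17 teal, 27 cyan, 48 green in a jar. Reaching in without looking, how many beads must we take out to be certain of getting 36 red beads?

188

The worst case draws every non-red bead first: 6 + 19 + 7 + 28 + 17 + 27 + 48 = 152.
The next 36 draws are then forced to be red, giving 152 + 36 = 188.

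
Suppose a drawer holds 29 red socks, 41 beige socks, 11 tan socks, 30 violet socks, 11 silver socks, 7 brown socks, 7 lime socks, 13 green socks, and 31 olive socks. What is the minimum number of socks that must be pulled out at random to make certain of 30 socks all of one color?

166

Treat the 9 colors as pigeonholes.
In the worst case we take at most 29 of each color, but all 11 tan, all 11 silver, all 7 brown, all 7 lime, and all 13 green (fewer than 29), giving 29 + 29 + 11 + 29 + 11 + 7 + 7 + 13 + 29 = 165.
One more sock then forces some color to 30, so 165 + 1 = 166.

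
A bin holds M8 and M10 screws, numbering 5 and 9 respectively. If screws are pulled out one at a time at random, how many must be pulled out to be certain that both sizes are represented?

10

The hardest size to obtain is M8: we could draw every other screw first — 14 − 5 = 9 screws — without a single M8 one.
The next draw must be M8, so 9 + 1 = 10.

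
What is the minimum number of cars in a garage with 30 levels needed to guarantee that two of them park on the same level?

There are 30 levels acting as pigeonholes.
With 30 cars we could place one in each, avoiding any repeat.
One more forces some class to hold 2, so 30 + 1 = 31.

31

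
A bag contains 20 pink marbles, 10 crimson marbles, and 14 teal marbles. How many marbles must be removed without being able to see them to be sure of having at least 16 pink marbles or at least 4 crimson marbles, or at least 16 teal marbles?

33

The worst case stops just short of every target: 15 pink, 3 crimson, all 14 teal — 15 + 3 + 14 = 32 marbles.
One more marble must push some color to its target, so 32 + 1 = 33.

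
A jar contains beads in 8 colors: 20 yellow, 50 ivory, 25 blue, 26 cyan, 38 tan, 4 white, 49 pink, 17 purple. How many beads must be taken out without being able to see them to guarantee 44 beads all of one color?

In the worst case we take at most 43 of each color, but all 20 yellow, all 25 blue, all 26 cyan, all 38 tan, all 4 white, and all 17 purple (fewer than 43), giving 20 + 43 + 25 + 26 + 38 + 4 + 43 + 17 = 216.
One more bead then forces some color to 44, so 216 + 1 = 217.

217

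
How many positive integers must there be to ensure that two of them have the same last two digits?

101

There are 100 possible two-digit endings acting as pigeonholes.
With 100 positive integers we could place one in each, avoiding any repeat.
One more forces some class to hold 2, so 100 + 1 = 101.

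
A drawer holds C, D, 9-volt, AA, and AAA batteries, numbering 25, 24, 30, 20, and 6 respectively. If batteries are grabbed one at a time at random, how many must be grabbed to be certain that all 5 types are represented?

The hardest type to obtain is AAA: we could draw every other battery first — 105 − 6 = 99 batteries — without a single AAA one.
The next draw must be AAA, so 99 + 1 = 100.

100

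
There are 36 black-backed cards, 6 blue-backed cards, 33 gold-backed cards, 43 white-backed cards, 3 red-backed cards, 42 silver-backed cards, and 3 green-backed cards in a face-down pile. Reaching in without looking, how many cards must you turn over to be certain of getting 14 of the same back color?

Treat the 7 back colors as pigeonholes.
In the worst case we take at most 13 of each back color, but all 6 blue-backed, all 3 red-backed, and all 3 green-backed (fewer than 13), giving 13 + 6 + 13 + 13 + 3 + 13 + 3 = 64.
One more card then forces some back color to 14, so 64 + 1 = 65.

65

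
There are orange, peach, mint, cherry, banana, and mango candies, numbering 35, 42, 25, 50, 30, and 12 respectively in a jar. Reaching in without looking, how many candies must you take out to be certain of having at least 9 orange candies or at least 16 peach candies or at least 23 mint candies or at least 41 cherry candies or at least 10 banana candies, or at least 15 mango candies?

Each of the 6 flavors has its own threshold; avoid all of them simultaneously.
The worst case stops just short of every target: 8 orange, 15 peach, 22 mint, 40 cherry, 9 banana, all 12 mango — 8 + 15 + 22 + 40 + 9 + 12 = 106 candies.
One more candy must push some flavor to its target, so 106 + 1 = 107.

107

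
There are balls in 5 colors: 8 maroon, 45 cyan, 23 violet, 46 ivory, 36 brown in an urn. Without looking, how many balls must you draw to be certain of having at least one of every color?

The hardest color to obtain is maroon: we could draw every other ball first — 158 − 8 = 150 balls — without a single maroon one.
The next draw must be maroon, so 150 + 1 = 151.

151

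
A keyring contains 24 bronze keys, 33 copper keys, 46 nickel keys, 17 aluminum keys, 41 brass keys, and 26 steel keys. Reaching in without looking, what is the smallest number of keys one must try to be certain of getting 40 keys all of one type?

In the worst case we take at most 39 of each type, but all 24 bronze, all 33 copper, all 17 aluminum, and all 26 steel (fewer than 39), giving 24 + 33 + 39 + 17 + 39 + 26 = 178.
One more key then forces some type to 40, so 178 + 1 = 179.

179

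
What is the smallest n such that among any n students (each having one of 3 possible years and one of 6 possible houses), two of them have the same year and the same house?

19

There are 3 × 6 = 18 (year, house) combinations acting as pigeonholes.
With 18 students we could place one in each, avoiding any repeat.
One more forces some (year, house) pair to hold 2, so 18 + 1 = 19.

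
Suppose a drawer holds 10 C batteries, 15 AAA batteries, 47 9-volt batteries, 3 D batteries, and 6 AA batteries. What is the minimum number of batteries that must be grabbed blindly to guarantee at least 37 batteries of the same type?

In the worst case we take at most 36 of each type, but all 10 C, all 15 AAA, all 3 D, and all 6 AA (fewer than 36), giving 10 + 15 + 36 + 3 + 6 = 70.
One more battery then forces some type to 37, so 70 + 1 = 71.

71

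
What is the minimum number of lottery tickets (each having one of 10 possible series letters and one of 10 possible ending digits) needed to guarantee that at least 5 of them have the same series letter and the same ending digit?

There are 10 × 10 = 100 (series letter, ending digit) combinations acting as pigeonholes.
With 100 × 4 = 400 lottery tickets we could place exactly 4 in each, with no (series letter, ending digit) pair reaching 5.
One more forces some (series letter, ending digit) pair to hold 5, so 400 + 1 = 401.

401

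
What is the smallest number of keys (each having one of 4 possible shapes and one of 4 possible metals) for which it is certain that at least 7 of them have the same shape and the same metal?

97

There are 4 × 4 = 16 (shape, metal) combinations acting as pigeonholes.
With 16 × 6 = 96 keys we could place exactly 6 in each, with no (shape, metal) pair reaching 7.
One more forces some (shape, metal) pair to hold 7, so 96 + 1 = 97.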